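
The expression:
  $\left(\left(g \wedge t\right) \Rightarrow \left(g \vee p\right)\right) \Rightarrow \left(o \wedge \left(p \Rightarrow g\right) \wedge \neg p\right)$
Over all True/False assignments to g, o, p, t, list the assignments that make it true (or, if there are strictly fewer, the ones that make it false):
is true only for:
  g=False, o=True, p=False, t=False;
  g=False, o=True, p=False, t=True;
  g=True, o=True, p=False, t=False;
  g=True, o=True, p=False, t=True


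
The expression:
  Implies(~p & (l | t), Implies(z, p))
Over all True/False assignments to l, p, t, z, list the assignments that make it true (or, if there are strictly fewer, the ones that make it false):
is false only for:
  l=False, p=False, t=True, z=True;
  l=True, p=False, t=False, z=True;
  l=True, p=False, t=True, z=True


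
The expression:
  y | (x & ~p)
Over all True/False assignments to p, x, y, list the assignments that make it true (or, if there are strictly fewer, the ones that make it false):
is false only for:
  p=False, x=False, y=False;
  p=True, x=False, y=False;
  p=True, x=True, y=False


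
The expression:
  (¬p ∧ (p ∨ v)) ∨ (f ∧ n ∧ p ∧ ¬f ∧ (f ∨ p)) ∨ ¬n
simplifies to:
(v ∧ ¬p) ∨ ¬n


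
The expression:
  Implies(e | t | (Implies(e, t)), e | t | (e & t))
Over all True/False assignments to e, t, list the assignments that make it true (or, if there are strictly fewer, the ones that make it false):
is false only for:
  e=False, t=False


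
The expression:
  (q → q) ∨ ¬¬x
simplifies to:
True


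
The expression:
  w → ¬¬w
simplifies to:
True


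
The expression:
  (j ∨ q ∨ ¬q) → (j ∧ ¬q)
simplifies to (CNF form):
j ∧ ¬q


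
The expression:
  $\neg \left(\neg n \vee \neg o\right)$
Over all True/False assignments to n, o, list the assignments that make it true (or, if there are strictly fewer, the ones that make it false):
is true only for:
  n=True, o=True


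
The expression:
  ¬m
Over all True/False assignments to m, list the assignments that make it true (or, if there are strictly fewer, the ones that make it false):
is true only for:
  m=False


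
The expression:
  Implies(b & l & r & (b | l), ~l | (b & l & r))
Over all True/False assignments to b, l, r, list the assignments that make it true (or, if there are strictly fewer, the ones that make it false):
is always true.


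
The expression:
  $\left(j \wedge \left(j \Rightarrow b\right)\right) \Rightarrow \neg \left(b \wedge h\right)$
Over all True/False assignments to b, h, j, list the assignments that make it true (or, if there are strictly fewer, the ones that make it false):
is false only for:
  b=True, h=True, j=True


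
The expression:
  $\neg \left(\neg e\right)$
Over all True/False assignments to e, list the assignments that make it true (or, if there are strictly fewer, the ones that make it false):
is true only for:
  e=True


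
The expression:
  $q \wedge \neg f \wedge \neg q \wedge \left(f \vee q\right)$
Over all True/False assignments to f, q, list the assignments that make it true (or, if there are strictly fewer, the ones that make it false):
is never true.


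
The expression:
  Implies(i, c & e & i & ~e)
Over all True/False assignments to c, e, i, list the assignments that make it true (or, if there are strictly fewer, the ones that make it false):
is true only for:
  c=False, e=False, i=False;
  c=False, e=True, i=False;
  c=True, e=False, i=False;
  c=True, e=True, i=False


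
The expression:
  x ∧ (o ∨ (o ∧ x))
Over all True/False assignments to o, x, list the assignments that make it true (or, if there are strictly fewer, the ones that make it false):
is true only for:
  o=True, x=True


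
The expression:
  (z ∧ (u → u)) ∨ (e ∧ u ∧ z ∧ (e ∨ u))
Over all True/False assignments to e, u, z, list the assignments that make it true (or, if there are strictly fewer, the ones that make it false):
is true only for:
  e=False, u=False, z=True;
  e=False, u=True, z=True;
  e=True, u=False, z=True;
  e=True, u=True, z=True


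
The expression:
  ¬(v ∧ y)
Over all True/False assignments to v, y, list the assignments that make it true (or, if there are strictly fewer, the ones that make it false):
is false only for:
  v=True, y=True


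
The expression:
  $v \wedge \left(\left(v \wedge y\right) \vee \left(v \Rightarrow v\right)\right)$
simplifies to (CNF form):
$v$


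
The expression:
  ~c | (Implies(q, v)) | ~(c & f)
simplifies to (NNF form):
v | ~c | ~f | ~q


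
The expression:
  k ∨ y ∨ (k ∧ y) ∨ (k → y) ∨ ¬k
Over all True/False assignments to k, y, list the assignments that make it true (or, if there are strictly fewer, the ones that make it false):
is always true.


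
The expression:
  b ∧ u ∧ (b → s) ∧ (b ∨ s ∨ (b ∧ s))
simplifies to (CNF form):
b ∧ s ∧ u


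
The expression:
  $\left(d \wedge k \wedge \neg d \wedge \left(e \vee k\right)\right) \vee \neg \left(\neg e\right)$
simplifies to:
$e$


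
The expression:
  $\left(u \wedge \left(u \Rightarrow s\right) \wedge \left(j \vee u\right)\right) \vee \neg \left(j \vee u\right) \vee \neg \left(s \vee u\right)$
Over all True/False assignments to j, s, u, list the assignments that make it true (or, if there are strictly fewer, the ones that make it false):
is false only for:
  j=False, s=False, u=True;
  j=True, s=False, u=True;
  j=True, s=True, u=False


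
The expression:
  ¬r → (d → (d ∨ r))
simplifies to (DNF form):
True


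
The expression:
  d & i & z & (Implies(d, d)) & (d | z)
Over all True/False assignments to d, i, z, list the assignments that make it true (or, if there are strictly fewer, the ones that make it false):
is true only for:
  d=True, i=True, z=True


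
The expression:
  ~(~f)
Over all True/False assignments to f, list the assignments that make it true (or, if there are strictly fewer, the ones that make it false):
is true only for:
  f=True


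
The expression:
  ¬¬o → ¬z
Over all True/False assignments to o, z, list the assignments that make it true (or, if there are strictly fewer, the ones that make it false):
is false only for:
  o=True, z=True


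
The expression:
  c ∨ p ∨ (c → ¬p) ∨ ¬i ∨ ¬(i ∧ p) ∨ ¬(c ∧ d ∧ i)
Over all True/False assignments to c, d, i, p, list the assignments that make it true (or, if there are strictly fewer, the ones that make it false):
is always true.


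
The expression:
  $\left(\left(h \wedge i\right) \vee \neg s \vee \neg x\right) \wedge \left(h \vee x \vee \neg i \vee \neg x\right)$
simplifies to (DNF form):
$\left(h \wedge i\right) \vee \neg s \vee \neg x$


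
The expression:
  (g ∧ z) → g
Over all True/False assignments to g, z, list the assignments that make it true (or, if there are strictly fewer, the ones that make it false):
is always true.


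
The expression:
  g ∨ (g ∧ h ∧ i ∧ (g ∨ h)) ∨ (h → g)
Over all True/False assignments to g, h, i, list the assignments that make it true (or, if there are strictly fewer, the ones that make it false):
is false only for:
  g=False, h=True, i=False;
  g=False, h=True, i=True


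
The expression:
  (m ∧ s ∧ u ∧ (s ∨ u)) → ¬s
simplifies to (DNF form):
¬m ∨ ¬s ∨ ¬u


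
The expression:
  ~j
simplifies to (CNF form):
~j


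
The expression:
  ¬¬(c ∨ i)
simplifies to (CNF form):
c ∨ i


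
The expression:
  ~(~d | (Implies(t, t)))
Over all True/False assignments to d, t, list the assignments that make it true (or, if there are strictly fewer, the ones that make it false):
is never true.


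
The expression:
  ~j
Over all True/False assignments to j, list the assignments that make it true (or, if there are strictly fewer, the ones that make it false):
is true only for:
  j=False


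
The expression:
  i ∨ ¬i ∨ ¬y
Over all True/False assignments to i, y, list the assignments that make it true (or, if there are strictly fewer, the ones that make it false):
is always true.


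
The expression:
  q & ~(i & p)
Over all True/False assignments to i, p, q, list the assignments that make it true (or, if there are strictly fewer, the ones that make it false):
is true only for:
  i=False, p=False, q=True;
  i=False, p=True, q=True;
  i=True, p=False, q=True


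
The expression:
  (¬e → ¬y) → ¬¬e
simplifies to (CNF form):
e ∨ y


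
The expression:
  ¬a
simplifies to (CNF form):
¬a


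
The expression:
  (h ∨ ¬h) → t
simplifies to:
t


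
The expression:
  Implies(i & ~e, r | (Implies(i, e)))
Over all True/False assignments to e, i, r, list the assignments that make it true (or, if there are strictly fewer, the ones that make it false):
is false only for:
  e=False, i=True, r=False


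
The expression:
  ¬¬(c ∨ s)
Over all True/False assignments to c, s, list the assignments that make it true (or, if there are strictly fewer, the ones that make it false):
is false only for:
  c=False, s=False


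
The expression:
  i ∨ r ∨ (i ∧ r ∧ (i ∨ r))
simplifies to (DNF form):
i ∨ r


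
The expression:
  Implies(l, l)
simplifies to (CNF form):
True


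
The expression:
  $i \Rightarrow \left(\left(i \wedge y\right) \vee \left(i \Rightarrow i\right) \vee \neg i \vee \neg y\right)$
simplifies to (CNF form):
$\text{True}$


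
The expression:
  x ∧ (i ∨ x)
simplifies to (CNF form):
x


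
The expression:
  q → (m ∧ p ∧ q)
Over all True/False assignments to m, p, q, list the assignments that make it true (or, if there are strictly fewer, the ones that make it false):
is false only for:
  m=False, p=False, q=True;
  m=False, p=True, q=True;
  m=True, p=False, q=True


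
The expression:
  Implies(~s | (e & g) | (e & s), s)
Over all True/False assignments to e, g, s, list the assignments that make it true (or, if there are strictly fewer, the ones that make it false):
is true only for:
  e=False, g=False, s=True;
  e=False, g=True, s=True;
  e=True, g=False, s=True;
  e=True, g=True, s=True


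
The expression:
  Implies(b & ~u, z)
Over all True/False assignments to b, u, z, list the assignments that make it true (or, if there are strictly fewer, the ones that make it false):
is false only for:
  b=True, u=False, z=False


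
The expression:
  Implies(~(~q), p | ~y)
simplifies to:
p | ~q | ~y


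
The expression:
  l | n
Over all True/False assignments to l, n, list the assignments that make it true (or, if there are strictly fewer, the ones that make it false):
is false only for:
  l=False, n=False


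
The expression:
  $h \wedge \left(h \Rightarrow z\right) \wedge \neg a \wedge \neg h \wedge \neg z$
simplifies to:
$\text{False}$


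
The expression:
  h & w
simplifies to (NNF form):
h & w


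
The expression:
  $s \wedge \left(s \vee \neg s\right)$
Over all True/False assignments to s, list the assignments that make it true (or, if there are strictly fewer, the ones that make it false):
is true only for:
  s=True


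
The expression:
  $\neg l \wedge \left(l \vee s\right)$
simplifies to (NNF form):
$s \wedge \neg l$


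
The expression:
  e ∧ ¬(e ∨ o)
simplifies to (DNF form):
False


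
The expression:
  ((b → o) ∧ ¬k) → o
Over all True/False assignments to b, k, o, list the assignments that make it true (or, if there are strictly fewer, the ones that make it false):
is false only for:
  b=False, k=False, o=False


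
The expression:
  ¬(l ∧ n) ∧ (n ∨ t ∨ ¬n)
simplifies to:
¬l ∨ ¬n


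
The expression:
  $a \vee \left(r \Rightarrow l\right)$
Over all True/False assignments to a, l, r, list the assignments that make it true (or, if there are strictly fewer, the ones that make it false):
is false only for:
  a=False, l=False, r=True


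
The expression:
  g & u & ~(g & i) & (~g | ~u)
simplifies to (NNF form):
False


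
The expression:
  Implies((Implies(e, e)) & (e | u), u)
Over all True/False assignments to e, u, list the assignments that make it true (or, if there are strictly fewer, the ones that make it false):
is false only for:
  e=True, u=False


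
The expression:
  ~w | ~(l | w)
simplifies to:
~w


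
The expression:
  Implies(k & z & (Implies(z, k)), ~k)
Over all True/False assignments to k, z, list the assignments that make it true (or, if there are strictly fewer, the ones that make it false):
is false only for:
  k=True, z=True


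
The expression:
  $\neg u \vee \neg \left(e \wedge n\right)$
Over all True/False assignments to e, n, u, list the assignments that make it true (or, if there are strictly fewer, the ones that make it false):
is false only for:
  e=True, n=True, u=True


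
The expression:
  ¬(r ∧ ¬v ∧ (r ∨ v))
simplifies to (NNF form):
v ∨ ¬r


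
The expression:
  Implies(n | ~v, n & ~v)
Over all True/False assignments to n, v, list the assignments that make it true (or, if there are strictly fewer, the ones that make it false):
is true only for:
  n=False, v=True;
  n=True, v=False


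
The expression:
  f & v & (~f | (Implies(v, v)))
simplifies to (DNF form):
f & v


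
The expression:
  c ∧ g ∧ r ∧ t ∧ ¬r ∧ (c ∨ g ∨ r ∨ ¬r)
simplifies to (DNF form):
False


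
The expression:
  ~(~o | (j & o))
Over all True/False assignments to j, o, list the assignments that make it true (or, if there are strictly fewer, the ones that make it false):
is true only for:
  j=False, o=True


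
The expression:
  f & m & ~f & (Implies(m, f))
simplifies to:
False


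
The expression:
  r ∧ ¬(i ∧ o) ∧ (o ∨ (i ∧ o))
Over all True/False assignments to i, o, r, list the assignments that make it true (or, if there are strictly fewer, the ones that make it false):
is true only for:
  i=False, o=True, r=True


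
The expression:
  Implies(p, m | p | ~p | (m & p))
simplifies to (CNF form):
True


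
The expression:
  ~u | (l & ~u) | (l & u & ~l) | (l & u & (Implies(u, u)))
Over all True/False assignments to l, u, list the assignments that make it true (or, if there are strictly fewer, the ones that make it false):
is false only for:
  l=False, u=True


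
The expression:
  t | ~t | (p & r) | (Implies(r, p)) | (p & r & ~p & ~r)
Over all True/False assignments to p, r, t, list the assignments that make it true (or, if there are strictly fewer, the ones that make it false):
is always true.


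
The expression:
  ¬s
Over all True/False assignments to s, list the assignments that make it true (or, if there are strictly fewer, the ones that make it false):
is true only for:
  s=False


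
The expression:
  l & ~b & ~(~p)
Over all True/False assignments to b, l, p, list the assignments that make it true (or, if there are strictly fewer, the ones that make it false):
is true only for:
  b=False, l=True, p=True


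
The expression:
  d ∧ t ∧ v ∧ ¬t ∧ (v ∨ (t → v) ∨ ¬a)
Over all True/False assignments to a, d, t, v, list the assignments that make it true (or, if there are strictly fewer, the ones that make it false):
is never true.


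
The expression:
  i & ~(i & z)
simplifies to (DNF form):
i & ~z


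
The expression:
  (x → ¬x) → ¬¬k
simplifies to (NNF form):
k ∨ x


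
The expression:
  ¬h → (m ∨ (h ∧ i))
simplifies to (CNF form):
h ∨ m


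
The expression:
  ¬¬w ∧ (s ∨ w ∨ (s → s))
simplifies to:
w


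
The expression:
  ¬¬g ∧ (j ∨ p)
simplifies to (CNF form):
g ∧ (j ∨ p)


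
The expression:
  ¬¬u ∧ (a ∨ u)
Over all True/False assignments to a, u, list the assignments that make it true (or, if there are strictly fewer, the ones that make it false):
is true only for:
  a=False, u=True;
  a=True, u=True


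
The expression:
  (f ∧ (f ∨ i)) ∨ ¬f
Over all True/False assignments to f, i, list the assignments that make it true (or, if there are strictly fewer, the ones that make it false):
is always true.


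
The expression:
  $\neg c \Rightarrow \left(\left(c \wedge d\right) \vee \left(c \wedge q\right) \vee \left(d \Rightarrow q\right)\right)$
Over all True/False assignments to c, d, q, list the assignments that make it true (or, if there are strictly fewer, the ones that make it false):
is false only for:
  c=False, d=True, q=False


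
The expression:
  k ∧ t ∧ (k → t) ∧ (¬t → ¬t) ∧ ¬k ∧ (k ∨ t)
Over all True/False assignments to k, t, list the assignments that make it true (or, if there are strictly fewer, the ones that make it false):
is never true.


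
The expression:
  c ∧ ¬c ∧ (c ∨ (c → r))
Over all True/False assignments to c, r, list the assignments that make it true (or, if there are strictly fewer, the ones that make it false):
is never true.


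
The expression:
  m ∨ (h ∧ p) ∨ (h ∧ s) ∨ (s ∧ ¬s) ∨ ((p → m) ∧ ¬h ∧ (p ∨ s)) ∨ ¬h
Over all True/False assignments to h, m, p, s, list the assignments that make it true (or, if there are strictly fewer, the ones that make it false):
is false only for:
  h=True, m=False, p=False, s=False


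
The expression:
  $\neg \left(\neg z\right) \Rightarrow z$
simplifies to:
$\text{True}$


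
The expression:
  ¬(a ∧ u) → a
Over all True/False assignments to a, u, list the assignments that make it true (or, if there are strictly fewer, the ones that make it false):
is true only for:
  a=True, u=False;
  a=True, u=True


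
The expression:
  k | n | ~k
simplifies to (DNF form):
True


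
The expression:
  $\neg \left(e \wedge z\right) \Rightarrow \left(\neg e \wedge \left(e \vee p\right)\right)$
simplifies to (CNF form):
$\left(e \vee p\right) \wedge \left(z \vee \neg e\right)$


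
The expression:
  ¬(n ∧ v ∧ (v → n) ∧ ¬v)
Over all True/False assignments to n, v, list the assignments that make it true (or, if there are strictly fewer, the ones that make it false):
is always true.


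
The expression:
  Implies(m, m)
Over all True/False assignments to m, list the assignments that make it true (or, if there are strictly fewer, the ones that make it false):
is always true.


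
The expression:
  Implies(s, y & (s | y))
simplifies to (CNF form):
y | ~s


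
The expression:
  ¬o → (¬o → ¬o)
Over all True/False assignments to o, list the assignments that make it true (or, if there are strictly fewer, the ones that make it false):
is always true.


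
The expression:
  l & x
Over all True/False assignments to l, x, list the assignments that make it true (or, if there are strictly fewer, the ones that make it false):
is true only for:
  l=True, x=True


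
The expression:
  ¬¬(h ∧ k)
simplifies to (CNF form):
h ∧ k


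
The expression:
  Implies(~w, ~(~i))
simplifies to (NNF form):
i | w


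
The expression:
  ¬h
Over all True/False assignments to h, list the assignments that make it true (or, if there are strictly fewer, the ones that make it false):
is true only for:
  h=False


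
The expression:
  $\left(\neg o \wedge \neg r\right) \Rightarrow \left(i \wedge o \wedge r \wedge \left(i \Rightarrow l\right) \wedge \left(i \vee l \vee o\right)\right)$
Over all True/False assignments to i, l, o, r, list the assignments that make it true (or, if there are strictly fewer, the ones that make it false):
is false only for:
  i=False, l=False, o=False, r=False;
  i=False, l=True, o=False, r=False;
  i=True, l=False, o=False, r=False;
  i=True, l=True, o=False, r=False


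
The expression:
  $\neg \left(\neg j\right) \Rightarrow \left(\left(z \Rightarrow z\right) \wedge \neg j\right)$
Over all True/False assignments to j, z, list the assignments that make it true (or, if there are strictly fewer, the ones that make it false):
is true only for:
  j=False, z=False;
  j=False, z=True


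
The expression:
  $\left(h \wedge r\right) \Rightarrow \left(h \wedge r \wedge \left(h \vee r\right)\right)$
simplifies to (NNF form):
$\text{True}$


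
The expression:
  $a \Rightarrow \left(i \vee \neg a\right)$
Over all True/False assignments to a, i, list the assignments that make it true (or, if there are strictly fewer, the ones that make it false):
is false only for:
  a=True, i=False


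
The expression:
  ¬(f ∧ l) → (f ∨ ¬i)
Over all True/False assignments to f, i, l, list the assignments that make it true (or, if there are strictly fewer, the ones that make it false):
is false only for:
  f=False, i=True, l=False;
  f=False, i=True, l=True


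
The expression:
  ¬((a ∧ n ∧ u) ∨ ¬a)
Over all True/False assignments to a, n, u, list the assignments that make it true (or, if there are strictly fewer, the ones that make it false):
is true only for:
  a=True, n=False, u=False;
  a=True, n=False, u=True;
  a=True, n=True, u=False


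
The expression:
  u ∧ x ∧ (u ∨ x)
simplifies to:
u ∧ x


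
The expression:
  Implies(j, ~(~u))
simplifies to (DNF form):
u | ~j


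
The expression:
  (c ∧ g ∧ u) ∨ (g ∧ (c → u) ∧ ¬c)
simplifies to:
g ∧ (u ∨ ¬c)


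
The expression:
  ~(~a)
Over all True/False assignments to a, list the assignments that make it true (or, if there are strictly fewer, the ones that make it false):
is true only for:
  a=True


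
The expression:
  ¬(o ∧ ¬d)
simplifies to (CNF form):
d ∨ ¬o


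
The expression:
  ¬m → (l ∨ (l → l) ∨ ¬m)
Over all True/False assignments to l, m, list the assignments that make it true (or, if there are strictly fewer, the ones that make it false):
is always true.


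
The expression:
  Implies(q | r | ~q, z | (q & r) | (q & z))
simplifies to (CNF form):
(q | z) & (r | z)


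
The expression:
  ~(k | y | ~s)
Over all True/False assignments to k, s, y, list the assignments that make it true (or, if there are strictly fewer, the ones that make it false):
is true only for:
  k=False, s=True, y=False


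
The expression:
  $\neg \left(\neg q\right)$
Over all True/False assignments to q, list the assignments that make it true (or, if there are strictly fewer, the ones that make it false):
is true only for:
  q=True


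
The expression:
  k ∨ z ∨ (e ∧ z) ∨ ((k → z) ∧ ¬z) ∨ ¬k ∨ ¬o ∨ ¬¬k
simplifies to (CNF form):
True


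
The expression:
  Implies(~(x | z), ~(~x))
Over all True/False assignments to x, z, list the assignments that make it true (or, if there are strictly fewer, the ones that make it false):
is false only for:
  x=False, z=False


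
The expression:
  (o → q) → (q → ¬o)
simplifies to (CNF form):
¬o ∨ ¬q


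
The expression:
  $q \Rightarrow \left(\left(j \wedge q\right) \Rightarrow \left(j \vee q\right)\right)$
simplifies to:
$\text{True}$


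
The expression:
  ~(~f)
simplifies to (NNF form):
f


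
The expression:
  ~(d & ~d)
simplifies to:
True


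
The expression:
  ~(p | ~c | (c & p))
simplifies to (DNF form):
c & ~p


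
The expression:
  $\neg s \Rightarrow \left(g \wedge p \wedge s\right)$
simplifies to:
$s$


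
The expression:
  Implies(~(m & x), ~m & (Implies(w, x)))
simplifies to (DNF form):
x | (~m & ~w)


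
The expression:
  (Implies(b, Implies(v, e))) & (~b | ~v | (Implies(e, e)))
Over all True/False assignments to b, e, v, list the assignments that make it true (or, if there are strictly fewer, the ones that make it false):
is false only for:
  b=True, e=False, v=True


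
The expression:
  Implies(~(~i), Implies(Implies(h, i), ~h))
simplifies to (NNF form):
~h | ~i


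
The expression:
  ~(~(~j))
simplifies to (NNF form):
~j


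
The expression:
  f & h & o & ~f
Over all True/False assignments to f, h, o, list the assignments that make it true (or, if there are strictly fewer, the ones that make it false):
is never true.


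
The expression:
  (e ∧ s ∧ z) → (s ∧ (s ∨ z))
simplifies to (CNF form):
True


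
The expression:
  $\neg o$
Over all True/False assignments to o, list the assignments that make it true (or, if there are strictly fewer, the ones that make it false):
is true only for:
  o=False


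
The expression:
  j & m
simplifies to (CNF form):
j & m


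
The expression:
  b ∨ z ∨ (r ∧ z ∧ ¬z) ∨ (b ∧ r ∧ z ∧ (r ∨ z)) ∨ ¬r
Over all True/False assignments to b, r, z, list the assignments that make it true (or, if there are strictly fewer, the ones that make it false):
is false only for:
  b=False, r=True, z=False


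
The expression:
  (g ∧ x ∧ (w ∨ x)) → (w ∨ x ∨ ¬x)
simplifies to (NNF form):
True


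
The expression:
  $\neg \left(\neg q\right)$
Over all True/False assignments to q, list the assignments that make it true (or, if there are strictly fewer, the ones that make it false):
is true only for:
  q=True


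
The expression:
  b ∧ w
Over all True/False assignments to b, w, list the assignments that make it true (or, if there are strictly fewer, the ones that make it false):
is true only for:
  b=True, w=True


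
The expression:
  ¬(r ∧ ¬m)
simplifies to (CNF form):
m ∨ ¬r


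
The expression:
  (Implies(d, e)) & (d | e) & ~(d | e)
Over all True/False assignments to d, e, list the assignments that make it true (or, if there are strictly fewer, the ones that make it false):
is never true.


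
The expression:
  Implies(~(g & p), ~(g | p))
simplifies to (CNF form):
(g | ~p) & (p | ~g)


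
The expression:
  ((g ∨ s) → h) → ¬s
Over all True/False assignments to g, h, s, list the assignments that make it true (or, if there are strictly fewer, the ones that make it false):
is false only for:
  g=False, h=True, s=True;
  g=True, h=True, s=True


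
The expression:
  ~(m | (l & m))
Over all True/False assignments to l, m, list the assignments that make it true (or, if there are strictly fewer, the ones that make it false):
is true only for:
  l=False, m=False;
  l=True, m=False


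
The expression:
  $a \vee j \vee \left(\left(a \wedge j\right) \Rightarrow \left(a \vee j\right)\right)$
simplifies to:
$\text{True}$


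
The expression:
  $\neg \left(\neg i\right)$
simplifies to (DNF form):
$i$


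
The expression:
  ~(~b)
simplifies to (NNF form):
b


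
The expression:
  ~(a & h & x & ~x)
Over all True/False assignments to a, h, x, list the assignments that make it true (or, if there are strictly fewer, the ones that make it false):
is always true.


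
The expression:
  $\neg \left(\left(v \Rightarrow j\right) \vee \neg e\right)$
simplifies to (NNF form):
$e \wedge v \wedge \neg j$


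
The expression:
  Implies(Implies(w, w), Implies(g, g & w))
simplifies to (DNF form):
w | ~g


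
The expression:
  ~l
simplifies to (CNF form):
~l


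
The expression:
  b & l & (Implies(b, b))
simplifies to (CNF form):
b & l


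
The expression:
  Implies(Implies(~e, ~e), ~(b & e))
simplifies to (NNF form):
~b | ~e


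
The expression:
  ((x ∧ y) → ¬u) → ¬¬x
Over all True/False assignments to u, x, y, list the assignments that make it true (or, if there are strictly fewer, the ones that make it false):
is true only for:
  u=False, x=True, y=False;
  u=False, x=True, y=True;
  u=True, x=True, y=False;
  u=True, x=True, y=True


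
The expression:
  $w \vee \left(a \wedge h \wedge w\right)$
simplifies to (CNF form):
$w$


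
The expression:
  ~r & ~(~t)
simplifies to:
t & ~r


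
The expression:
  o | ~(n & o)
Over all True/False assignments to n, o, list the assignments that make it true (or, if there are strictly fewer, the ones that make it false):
is always true.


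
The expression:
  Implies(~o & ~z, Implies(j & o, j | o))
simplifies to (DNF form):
True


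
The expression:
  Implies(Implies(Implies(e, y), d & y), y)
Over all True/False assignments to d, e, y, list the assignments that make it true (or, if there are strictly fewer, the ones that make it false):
is false only for:
  d=False, e=True, y=False;
  d=True, e=True, y=False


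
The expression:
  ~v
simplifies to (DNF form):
~v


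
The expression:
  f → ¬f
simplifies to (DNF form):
¬f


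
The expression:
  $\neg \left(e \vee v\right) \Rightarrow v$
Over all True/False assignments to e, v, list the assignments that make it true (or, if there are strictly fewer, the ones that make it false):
is false only for:
  e=False, v=False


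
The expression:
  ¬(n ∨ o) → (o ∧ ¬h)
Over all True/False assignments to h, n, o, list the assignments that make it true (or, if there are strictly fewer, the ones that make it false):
is false only for:
  h=False, n=False, o=False;
  h=True, n=False, o=False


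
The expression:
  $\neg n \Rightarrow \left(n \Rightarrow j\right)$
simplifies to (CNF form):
$\text{True}$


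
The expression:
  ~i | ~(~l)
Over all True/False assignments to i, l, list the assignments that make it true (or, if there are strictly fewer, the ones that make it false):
is false only for:
  i=True, l=False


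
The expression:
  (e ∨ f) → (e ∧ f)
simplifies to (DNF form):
(e ∧ f) ∨ (¬e ∧ ¬f)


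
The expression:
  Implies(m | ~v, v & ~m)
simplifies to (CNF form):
v & ~m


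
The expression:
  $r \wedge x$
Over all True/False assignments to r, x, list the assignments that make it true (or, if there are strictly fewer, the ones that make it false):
is true only for:
  r=True, x=True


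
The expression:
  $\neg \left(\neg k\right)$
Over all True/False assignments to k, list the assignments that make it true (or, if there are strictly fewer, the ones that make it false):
is true only for:
  k=True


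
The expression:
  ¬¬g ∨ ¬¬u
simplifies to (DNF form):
g ∨ u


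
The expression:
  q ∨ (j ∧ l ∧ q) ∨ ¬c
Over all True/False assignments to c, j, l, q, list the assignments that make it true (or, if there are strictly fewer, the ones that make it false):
is false only for:
  c=True, j=False, l=False, q=False;
  c=True, j=False, l=True, q=False;
  c=True, j=True, l=False, q=False;
  c=True, j=True, l=True, q=False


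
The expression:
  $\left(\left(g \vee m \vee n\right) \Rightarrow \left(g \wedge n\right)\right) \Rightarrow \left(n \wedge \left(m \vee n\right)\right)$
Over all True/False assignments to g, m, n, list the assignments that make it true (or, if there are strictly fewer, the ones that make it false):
is false only for:
  g=False, m=False, n=False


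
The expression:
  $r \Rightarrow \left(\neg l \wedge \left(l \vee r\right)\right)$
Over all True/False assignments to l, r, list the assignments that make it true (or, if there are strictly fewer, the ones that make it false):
is false only for:
  l=True, r=True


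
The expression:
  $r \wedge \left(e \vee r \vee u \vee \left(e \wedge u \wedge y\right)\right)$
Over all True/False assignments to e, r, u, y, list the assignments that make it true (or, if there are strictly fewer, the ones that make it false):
is true only for:
  e=False, r=True, u=False, y=False;
  e=False, r=True, u=False, y=True;
  e=False, r=True, u=True, y=False;
  e=False, r=True, u=True, y=True;
  e=True, r=True, u=False, y=False;
  e=True, r=True, u=False, y=True;
  e=True, r=True, u=True, y=False;
  e=True, r=True, u=True, y=True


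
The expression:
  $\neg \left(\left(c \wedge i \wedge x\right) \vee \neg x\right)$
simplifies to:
$x \wedge \left(\neg c \vee \neg i\right)$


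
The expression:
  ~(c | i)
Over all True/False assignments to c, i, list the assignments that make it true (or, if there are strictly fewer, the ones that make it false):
is true only for:
  c=False, i=False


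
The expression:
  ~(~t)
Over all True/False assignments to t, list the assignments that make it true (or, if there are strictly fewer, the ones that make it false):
is true only for:
  t=True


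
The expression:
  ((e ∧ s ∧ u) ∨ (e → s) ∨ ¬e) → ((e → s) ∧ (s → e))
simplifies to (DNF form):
e ∨ ¬s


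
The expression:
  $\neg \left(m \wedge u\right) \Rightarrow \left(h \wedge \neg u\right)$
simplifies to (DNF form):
$\left(h \wedge \neg u\right) \vee \left(m \wedge u\right)$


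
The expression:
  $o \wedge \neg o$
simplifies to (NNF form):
$\text{False}$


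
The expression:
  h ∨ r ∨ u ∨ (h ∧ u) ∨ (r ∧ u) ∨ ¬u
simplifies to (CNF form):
True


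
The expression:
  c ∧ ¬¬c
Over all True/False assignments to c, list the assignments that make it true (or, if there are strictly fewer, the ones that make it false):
is true only for:
  c=True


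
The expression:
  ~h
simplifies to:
~h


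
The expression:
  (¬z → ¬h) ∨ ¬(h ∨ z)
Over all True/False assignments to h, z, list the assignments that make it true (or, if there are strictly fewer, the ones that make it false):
is false only for:
  h=True, z=False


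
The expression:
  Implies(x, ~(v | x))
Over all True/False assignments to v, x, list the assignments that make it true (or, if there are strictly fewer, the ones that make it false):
is true only for:
  v=False, x=False;
  v=True, x=False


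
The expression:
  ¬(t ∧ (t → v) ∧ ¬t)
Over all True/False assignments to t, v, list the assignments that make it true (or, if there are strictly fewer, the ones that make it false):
is always true.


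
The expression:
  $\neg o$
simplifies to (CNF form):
$\neg o$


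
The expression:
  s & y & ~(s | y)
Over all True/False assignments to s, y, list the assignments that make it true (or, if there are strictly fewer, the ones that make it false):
is never true.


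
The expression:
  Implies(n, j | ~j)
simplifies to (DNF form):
True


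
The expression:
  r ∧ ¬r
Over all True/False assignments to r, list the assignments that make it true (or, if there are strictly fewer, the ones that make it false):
is never true.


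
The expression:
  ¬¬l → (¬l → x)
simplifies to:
True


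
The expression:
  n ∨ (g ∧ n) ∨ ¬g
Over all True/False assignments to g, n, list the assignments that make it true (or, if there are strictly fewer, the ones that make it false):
is false only for:
  g=True, n=False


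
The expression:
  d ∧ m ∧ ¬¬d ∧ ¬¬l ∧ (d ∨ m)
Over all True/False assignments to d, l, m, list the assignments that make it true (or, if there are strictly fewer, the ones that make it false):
is true only for:
  d=True, l=True, m=True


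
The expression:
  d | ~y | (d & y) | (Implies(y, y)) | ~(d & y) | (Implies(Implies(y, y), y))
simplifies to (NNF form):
True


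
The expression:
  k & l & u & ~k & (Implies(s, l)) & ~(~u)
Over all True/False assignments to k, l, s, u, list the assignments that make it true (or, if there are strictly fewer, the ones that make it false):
is never true.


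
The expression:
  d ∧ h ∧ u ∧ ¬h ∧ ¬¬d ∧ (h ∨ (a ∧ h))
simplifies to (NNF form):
False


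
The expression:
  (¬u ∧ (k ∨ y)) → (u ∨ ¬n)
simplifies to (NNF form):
u ∨ (¬k ∧ ¬y) ∨ ¬n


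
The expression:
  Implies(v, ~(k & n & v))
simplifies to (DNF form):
~k | ~n | ~v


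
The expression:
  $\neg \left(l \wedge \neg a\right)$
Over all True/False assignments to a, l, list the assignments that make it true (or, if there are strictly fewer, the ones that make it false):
is false only for:
  a=False, l=True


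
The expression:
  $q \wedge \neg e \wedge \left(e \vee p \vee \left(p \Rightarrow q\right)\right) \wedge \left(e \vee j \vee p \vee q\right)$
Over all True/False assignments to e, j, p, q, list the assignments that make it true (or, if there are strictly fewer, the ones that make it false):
is true only for:
  e=False, j=False, p=False, q=True;
  e=False, j=False, p=True, q=True;
  e=False, j=True, p=False, q=True;
  e=False, j=True, p=True, q=True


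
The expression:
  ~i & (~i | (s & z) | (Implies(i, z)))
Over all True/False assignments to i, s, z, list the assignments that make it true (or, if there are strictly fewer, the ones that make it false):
is true only for:
  i=False, s=False, z=False;
  i=False, s=False, z=True;
  i=False, s=True, z=False;
  i=False, s=True, z=True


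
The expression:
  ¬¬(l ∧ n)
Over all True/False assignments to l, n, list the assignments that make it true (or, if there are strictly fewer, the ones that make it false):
is true only for:
  l=True, n=True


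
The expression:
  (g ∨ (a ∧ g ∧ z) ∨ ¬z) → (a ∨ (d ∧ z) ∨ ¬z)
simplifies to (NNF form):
a ∨ d ∨ ¬g ∨ ¬z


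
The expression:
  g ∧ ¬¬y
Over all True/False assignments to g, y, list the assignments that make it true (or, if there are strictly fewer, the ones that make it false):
is true only for:
  g=True, y=True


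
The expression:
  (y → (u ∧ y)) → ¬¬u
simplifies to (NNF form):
u ∨ y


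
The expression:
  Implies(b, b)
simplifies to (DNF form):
True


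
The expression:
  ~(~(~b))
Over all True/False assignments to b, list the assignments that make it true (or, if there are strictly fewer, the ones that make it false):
is true only for:
  b=False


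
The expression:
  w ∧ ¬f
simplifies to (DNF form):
w ∧ ¬f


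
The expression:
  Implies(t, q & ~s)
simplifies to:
~t | (q & ~s)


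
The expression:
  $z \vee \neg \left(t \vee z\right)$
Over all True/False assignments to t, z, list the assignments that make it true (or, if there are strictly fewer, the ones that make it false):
is false only for:
  t=True, z=False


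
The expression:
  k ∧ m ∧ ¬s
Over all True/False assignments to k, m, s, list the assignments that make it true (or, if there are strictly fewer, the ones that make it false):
is true only for:
  k=True, m=True, s=False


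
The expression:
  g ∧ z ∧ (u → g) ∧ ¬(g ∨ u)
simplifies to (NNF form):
False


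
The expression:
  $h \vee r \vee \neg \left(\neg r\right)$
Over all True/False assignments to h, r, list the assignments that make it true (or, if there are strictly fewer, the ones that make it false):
is false only for:
  h=False, r=False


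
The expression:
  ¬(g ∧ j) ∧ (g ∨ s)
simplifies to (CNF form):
(g ∨ s) ∧ (¬g ∨ ¬j)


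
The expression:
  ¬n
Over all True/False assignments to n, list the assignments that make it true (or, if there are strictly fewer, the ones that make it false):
is true only for:
  n=False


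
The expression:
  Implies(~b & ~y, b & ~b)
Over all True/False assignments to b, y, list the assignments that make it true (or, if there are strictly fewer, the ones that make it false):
is false only for:
  b=False, y=False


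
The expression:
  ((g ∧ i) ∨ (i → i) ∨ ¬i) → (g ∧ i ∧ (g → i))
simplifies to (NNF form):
g ∧ i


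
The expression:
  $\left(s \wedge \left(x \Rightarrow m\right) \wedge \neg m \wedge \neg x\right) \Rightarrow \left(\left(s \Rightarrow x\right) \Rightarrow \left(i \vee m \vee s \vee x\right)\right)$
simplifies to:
$\text{True}$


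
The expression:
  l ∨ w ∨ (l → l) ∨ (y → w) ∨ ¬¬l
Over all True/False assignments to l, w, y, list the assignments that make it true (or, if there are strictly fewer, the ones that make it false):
is always true.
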